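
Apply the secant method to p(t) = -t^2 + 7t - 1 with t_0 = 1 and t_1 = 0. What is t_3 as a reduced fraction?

6/41

p(1) = 5, p(0) = -1. t_2 = 0 - (-1)·(0 - 1)/((-1) - 5) = 1/6.
p(0) = -1, p(1/6) = 5/36. t_3 = (1/6) - (5/36)·((1/6) - 0)/((5/36) - (-1)) = 6/41.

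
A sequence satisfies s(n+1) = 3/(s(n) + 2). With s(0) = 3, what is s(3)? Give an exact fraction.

39/41

s(1) = 3/(3 + 2) = 3/5.
s(2) = 3/(3/5 + 2) = 15/13.
s(3) = 3/(15/13 + 2) = 39/41.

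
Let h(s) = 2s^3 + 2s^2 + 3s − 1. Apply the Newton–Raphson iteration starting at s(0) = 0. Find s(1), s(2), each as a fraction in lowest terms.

s(1) = 1/3, s(2) = 37/135

h'(s) = 6s^2 + 4s + 3.
h(0) = −1, h'(0) = 3, so s(1) = 0 − (−1)/3 = 1/3.
h(1/3) = 8/27, h'(1/3) = 5, so s(2) = (1/3) − (8/27)/5 = 37/135.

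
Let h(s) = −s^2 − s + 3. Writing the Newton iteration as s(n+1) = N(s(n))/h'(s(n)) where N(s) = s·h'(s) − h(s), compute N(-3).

−12

h'(s) = −2s − 1.
N(s) = s·h'(s) − h(s) = s·(−2s − 1) − (−s^2 − s + 3) = −s^2 − 3.
N(-3) = −12.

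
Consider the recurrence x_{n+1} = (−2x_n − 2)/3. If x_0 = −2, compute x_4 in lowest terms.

x_1 = (−2·(−2) − 2)/3 = 2/3.
x_2 = (−2·(2/3) − 2)/3 = −10/9.
x_3 = (−2·(−10/9) − 2)/3 = 2/27.
x_4 = (−2·(2/27) − 2)/3 = −58/81.

−58/81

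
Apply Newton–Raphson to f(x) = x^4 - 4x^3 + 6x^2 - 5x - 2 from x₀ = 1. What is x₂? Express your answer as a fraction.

-515/257

f'(x) = 4x^3 - 12x^2 + 12x - 5.
f(1) = -4, f'(1) = -1, so x₁ = 1 - (-4)/(-1) = -3.
f(-3) = 256, f'(-3) = -257, so x₂ = (-3) - 256/(-257) = -515/257.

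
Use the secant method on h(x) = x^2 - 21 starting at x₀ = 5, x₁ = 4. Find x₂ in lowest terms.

h(5) = 4, h(4) = -5. x₂ = 4 - (-5)·(4 - 5)/((-5) - 4) = 41/9.

41/9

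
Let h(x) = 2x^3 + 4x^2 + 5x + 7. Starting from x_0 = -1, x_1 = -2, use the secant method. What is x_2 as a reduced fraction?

-11/7

h(-1) = 4, h(-2) = -3. x_2 = (-2) - (-3)·((-2) - (-1))/((-3) - 4) = -11/7.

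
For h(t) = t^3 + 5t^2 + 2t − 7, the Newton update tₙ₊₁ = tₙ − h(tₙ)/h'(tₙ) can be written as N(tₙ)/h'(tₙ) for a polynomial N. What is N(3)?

106

h'(t) = 3t^2 + 10t + 2.
N(t) = t·h'(t) − h(t) = t·(3t^2 + 10t + 2) − (t^3 + 5t^2 + 2t − 7) = 2t^3 + 5t^2 + 7.
N(3) = 106.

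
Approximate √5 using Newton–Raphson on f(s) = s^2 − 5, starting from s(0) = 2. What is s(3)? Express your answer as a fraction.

f'(s) = 2s.
f(2) = −1, f'(2) = 4, so s(1) = 2 − (−1)/4 = 9/4.
f(9/4) = 1/16, f'(9/4) = 9/2, so s(2) = (9/4) − (1/16)/(9/2) = 161/72.
f(161/72) = 1/5184, f'(161/72) = 161/36, so s(3) = (161/72) − (1/5184)/(161/36) = 51841/23184.

51841/23184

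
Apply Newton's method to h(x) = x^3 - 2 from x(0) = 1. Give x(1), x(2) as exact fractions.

h'(x) = 3x^2.
h(1) = -1, h'(1) = 3, so x(1) = 1 - (-1)/3 = 4/3.
h(4/3) = 10/27, h'(4/3) = 16/3, so x(2) = (4/3) - (10/27)/(16/3) = 91/72.

x(1) = 4/3, x(2) = 91/72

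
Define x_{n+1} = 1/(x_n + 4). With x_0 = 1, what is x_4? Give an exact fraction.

x_1 = 1/(1 + 4) = 1/5.
x_2 = 1/(1/5 + 4) = 5/21.
x_3 = 1/(5/21 + 4) = 21/89.
x_4 = 1/(21/89 + 4) = 89/377.

89/377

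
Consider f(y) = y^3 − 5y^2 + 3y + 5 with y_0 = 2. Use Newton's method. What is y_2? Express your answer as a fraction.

298/165

f'(y) = 3y^2 − 10y + 3.
f(2) = −1, f'(2) = −5, so y_1 = 2 − (−1)/(−5) = 9/5.
f(9/5) = 4/125, f'(9/5) = −132/25, so y_2 = (9/5) − (4/125)/(−132/25) = 298/165.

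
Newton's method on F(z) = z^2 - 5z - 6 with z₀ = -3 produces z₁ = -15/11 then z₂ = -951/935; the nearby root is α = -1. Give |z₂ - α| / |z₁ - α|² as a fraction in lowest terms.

11/85

z₁ - α = -15/11 - (-1) = -15/11 + 1 = -4/11, so |z₁ - α| = 4/11.
z₂ - α = -951/935 - (-1) = -951/935 + 1 = -16/935, so |z₂ - α| = 16/935.
|z₁ - α|² = 16/121.
Ratio = (16/935) / (16/121) = 11/85.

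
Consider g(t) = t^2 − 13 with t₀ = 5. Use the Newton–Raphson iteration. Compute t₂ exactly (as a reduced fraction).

343/95

g'(t) = 2t.
g(5) = 12, g'(5) = 10, so t₁ = 5 − 12/10 = 19/5.
g(19/5) = 36/25, g'(19/5) = 38/5, so t₂ = (19/5) − (36/25)/(38/5) = 343/95.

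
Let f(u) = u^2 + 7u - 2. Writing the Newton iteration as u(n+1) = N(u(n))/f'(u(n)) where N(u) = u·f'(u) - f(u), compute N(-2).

f'(u) = 2u + 7.
N(u) = u·f'(u) - f(u) = u·(2u + 7) - (u^2 + 7u - 2) = u^2 + 2.
N(-2) = 6.

6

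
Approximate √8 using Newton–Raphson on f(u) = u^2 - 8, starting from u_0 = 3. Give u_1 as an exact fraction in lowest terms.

17/6

f'(u) = 2u.
f(3) = 1, f'(3) = 6, so u_1 = 3 - 1/6 = 17/6.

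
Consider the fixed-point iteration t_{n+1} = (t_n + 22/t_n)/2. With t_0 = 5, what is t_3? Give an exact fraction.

38878481/8288920

t_1 = (5 + 22/5)/2 = 47/10.
t_2 = (47/10 + 22/(47/10))/2 = 4409/940.
t_3 = (4409/940 + 22/(4409/940))/2 = 38878481/8288920.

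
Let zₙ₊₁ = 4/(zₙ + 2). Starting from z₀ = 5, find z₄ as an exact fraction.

32/25

z₁ = 4/(5 + 2) = 4/7.
z₂ = 4/(4/7 + 2) = 14/9.
z₃ = 4/(14/9 + 2) = 9/8.
z₄ = 4/(9/8 + 2) = 32/25.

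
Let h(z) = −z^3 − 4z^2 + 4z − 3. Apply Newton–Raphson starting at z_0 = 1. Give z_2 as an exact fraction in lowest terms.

723/7

h'(z) = −3z^2 − 8z + 4.
h(1) = −4, h'(1) = −7, so z_1 = 1 − (−4)/(−7) = 3/7.
h(3/7) = −720/343, h'(3/7) = 1/49, so z_2 = (3/7) − (−720/343)/(1/49) = 723/7.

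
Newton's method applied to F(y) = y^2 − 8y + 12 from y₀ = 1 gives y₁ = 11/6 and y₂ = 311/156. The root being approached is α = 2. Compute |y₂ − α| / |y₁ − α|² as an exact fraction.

y₁ − α = 11/6 − 2 = −1/6, so |y₁ − α| = 1/6.
y₂ − α = 311/156 − 2 = −1/156, so |y₂ − α| = 1/156.
|y₁ − α|² = 1/36.
Ratio = (1/156) / (1/36) = 3/13.

3/13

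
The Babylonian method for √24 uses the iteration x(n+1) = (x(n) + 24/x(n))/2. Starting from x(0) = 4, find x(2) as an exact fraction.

49/10

x(1) = (4 + 24/4)/2 = 5.
x(2) = (5 + 24/5)/2 = 49/10.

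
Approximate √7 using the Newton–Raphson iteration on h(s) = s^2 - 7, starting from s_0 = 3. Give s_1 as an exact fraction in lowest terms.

8/3

h'(s) = 2s.
h(3) = 2, h'(3) = 6, so s_1 = 3 - 2/6 = 8/3.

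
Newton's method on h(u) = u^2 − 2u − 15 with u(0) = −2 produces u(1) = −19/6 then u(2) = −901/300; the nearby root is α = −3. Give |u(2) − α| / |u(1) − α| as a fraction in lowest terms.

u(1) − α = −19/6 − (−3) = −19/6 + 3 = −1/6, so |u(1) − α| = 1/6.
u(2) − α = −901/300 − (−3) = −901/300 + 3 = −1/300, so |u(2) − α| = 1/300.
Ratio = (1/300) / (1/6) = 1/50.

1/50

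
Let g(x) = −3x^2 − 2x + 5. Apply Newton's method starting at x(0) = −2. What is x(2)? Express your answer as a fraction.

−1367/820

g'(x) = −6x − 2.
g(−2) = −3, g'(−2) = 10, so x(1) = (−2) − (−3)/10 = −17/10.
g(−17/10) = −27/100, g'(−17/10) = 41/5, so x(2) = (−17/10) − (−27/100)/(41/5) = −1367/820.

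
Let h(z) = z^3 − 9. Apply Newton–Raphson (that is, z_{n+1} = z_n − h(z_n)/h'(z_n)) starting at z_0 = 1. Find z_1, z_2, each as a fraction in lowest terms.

z_1 = 11/3, z_2 = 2905/1089

h'(z) = 3z^2.
h(1) = −8, h'(1) = 3, so z_1 = 1 − (−8)/3 = 11/3.
h(11/3) = 1088/27, h'(11/3) = 121/3, so z_2 = (11/3) − (1088/27)/(121/3) = 2905/1089.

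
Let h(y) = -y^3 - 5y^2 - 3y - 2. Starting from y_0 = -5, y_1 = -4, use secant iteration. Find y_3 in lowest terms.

-21386/4805

h(-5) = 13, h(-4) = -6. y_2 = (-4) - (-6)·((-4) - (-5))/((-6) - 13) = -82/19.
h(-4) = -6, h(-82/19) = -12324/6859. y_3 = (-82/19) - (-12324/6859)·((-82/19) - (-4))/((-12324/6859) - (-6)) = -21386/4805.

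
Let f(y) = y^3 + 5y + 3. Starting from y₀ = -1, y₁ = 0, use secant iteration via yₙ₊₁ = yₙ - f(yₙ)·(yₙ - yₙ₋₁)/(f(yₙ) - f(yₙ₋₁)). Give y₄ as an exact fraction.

f(-1) = -3, f(0) = 3. y₂ = 0 - 3·(0 - (-1))/(3 - (-3)) = -1/2.
f(0) = 3, f(-1/2) = 3/8. y₃ = (-1/2) - (3/8)·((-1/2) - 0)/((3/8) - 3) = -4/7.
f(-1/2) = 3/8, f(-4/7) = -15/343. y₄ = (-4/7) - (-15/343)·((-4/7) - (-1/2))/((-15/343) - (3/8)) = -216/383.

-216/383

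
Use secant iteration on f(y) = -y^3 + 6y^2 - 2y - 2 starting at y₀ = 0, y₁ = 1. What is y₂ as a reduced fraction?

2/3

f(0) = -2, f(1) = 1. y₂ = 1 - 1·(1 - 0)/(1 - (-2)) = 2/3.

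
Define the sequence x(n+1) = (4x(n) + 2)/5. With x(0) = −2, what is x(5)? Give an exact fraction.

x(1) = (4·(−2) + 2)/5 = −6/5.
x(2) = (4·(−6/5) + 2)/5 = −14/25.
x(3) = (4·(−14/25) + 2)/5 = −6/125.
x(4) = (4·(−6/125) + 2)/5 = 226/625.
x(5) = (4·(226/625) + 2)/5 = 2154/3125.

2154/3125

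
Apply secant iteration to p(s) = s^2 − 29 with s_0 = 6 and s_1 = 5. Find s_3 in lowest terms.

p(6) = 7, p(5) = −4. s_2 = 5 − (−4)·(5 − 6)/((−4) − 7) = 59/11.
p(5) = −4, p(59/11) = −28/121. s_3 = (59/11) − (−28/121)·((59/11) − 5)/((−28/121) − (−4)) = 307/57.

307/57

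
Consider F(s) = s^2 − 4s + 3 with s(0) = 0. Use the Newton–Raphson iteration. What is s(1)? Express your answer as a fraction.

F'(s) = 2s − 4.
F(0) = 3, F'(0) = −4, so s(1) = 0 − 3/(−4) = 3/4.

3/4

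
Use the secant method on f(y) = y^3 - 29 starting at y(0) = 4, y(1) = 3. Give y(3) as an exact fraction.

115637/37633

f(4) = 35, f(3) = -2. y(2) = 3 - (-2)·(3 - 4)/((-2) - 35) = 113/37.
f(3) = -2, f(113/37) = -26040/50653. y(3) = (113/37) - (-26040/50653)·((113/37) - 3)/((-26040/50653) - (-2)) = 115637/37633.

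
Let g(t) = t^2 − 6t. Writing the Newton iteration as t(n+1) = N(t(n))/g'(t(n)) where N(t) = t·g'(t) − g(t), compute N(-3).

9

g'(t) = 2t − 6.
N(t) = t·g'(t) − g(t) = t·(2t − 6) − (t^2 − 6t) = t^2.
N(-3) = 9.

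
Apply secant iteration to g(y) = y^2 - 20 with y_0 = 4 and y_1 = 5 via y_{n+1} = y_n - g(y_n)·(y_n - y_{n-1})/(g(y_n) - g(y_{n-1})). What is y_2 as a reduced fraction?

40/9

g(4) = -4, g(5) = 5. y_2 = 5 - 5·(5 - 4)/(5 - (-4)) = 40/9.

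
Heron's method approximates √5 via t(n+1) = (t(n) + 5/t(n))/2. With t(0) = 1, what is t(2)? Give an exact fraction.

t(1) = (1 + 5/1)/2 = 3.
t(2) = (3 + 5/3)/2 = 7/3.

7/3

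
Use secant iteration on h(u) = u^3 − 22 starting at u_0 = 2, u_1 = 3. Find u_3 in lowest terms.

24946/8917

h(2) = −14, h(3) = 5. u_2 = 3 − 5·(3 − 2)/(5 − (−14)) = 52/19.
h(3) = 5, h(52/19) = −10290/6859. u_3 = (52/19) − (−10290/6859)·((52/19) − 3)/((−10290/6859) − 5) = 24946/8917.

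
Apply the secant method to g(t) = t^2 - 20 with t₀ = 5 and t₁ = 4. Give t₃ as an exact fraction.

g(5) = 5, g(4) = -4. t₂ = 4 - (-4)·(4 - 5)/((-4) - 5) = 40/9.
g(4) = -4, g(40/9) = -20/81. t₃ = (40/9) - (-20/81)·((40/9) - 4)/((-20/81) - (-4)) = 85/19.

85/19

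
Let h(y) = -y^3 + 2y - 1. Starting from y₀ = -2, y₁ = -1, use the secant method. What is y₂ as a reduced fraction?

h(-2) = 3, h(-1) = -2. y₂ = (-1) - (-2)·((-1) - (-2))/((-2) - 3) = -7/5.

-7/5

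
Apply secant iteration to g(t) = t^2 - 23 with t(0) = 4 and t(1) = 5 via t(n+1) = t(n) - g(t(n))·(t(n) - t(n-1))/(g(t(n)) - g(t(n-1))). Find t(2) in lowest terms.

g(4) = -7, g(5) = 2. t(2) = 5 - 2·(5 - 4)/(2 - (-7)) = 43/9.

43/9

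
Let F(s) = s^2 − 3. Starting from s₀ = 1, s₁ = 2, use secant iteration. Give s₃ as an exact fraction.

19/11

F(1) = −2, F(2) = 1. s₂ = 2 − 1·(2 − 1)/(1 − (−2)) = 5/3.
F(2) = 1, F(5/3) = −2/9. s₃ = (5/3) − (−2/9)·((5/3) − 2)/((−2/9) − 1) = 19/11.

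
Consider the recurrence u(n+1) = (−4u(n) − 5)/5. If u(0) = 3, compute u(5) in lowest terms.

u(1) = (−4·3 − 5)/5 = −17/5.
u(2) = (−4·(−17/5) − 5)/5 = 43/25.
u(3) = (−4·(43/25) − 5)/5 = −297/125.
u(4) = (−4·(−297/125) − 5)/5 = 563/625.
u(5) = (−4·(563/625) − 5)/5 = −5377/3125.

−5377/3125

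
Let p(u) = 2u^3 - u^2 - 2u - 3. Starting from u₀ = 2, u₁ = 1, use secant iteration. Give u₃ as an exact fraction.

p(2) = 5, p(1) = -4. u₂ = 1 - (-4)·(1 - 2)/((-4) - 5) = 13/9.
p(1) = -4, p(13/9) = -1420/729. u₃ = (13/9) - (-1420/729)·((13/9) - 1)/((-1420/729) - (-4)) = 349/187.

349/187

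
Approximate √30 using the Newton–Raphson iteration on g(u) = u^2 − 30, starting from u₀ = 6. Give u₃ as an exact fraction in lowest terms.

g'(u) = 2u.
g(6) = 6, g'(6) = 12, so u₁ = 6 − 6/12 = 11/2.
g(11/2) = 1/4, g'(11/2) = 11, so u₂ = (11/2) − (1/4)/11 = 241/44.
g(241/44) = 1/1936, g'(241/44) = 241/22, so u₃ = (241/44) − (1/1936)/(241/22) = 116161/21208.

116161/21208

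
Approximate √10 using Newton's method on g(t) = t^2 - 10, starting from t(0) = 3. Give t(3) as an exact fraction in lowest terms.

g'(t) = 2t.
g(3) = -1, g'(3) = 6, so t(1) = 3 - (-1)/6 = 19/6.
g(19/6) = 1/36, g'(19/6) = 19/3, so t(2) = (19/6) - (1/36)/(19/3) = 721/228.
g(721/228) = 1/51984, g'(721/228) = 721/114, so t(3) = (721/228) - (1/51984)/(721/114) = 1039681/328776.

1039681/328776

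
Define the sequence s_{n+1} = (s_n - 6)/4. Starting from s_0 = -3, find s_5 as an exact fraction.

s_1 = ((-3) - 6)/4 = -9/4.
s_2 = ((-9/4) - 6)/4 = -33/16.
s_3 = ((-33/16) - 6)/4 = -129/64.
s_4 = ((-129/64) - 6)/4 = -513/256.
s_5 = ((-513/256) - 6)/4 = -2049/1024.

-2049/1024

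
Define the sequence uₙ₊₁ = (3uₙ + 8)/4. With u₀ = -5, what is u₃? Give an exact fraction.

u₁ = (3·(-5) + 8)/4 = -7/4.
u₂ = (3·(-7/4) + 8)/4 = 11/16.
u₃ = (3·(11/16) + 8)/4 = 161/64.

161/64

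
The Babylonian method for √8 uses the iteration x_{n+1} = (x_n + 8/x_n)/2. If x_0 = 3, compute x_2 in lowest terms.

x_1 = (3 + 8/3)/2 = 17/6.
x_2 = (17/6 + 8/(17/6))/2 = 577/204.

577/204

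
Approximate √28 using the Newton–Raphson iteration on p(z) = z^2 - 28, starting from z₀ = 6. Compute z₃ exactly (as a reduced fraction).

p'(z) = 2z.
p(6) = 8, p'(6) = 12, so z₁ = 6 - 8/12 = 16/3.
p(16/3) = 4/9, p'(16/3) = 32/3, so z₂ = (16/3) - (4/9)/(32/3) = 127/24.
p(127/24) = 1/576, p'(127/24) = 127/12, so z₃ = (127/24) - (1/576)/(127/12) = 32257/6096.

32257/6096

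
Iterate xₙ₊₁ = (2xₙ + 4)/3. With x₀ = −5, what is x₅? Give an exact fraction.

76/27

x₁ = (2·(−5) + 4)/3 = −2.
x₂ = (2·(−2) + 4)/3 = 0.
x₃ = (2·0 + 4)/3 = 4/3.
x₄ = (2·(4/3) + 4)/3 = 20/9.
x₅ = (2·(20/9) + 4)/3 = 76/27.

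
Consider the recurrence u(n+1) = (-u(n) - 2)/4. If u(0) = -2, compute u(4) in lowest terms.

u(1) = (-(-2) - 2)/4 = 0.
u(2) = (-0 - 2)/4 = -1/2.
u(3) = (-(-1/2) - 2)/4 = -3/8.
u(4) = (-(-3/8) - 2)/4 = -13/32.

-13/32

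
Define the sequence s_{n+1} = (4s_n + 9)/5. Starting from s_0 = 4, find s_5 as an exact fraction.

s_1 = (4·4 + 9)/5 = 5.
s_2 = (4·5 + 9)/5 = 29/5.
s_3 = (4·(29/5) + 9)/5 = 161/25.
s_4 = (4·(161/25) + 9)/5 = 869/125.
s_5 = (4·(869/125) + 9)/5 = 4601/625.

4601/625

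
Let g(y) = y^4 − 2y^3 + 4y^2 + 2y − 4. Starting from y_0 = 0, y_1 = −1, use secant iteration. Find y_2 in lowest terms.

g(0) = −4, g(−1) = 1. y_2 = (−1) − 1·((−1) − 0)/(1 − (−4)) = −4/5.

−4/5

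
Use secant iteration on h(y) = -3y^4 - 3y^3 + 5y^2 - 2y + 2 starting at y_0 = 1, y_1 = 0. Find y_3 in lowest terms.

9/4

h(1) = -1, h(0) = 2. y_2 = 0 - 2·(0 - 1)/(2 - (-1)) = 2/3.
h(0) = 2, h(2/3) = 38/27. y_3 = (2/3) - (38/27)·((2/3) - 0)/((38/27) - 2) = 9/4.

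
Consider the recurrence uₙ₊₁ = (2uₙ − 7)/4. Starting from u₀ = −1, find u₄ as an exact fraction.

u₁ = (2·(−1) − 7)/4 = −9/4.
u₂ = (2·(−9/4) − 7)/4 = −23/8.
u₃ = (2·(−23/8) − 7)/4 = −51/16.
u₄ = (2·(−51/16) − 7)/4 = −107/32.

−107/32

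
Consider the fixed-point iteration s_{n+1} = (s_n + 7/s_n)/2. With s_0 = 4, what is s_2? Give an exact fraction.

s_1 = (4 + 7/4)/2 = 23/8.
s_2 = (23/8 + 7/(23/8))/2 = 977/368.

977/368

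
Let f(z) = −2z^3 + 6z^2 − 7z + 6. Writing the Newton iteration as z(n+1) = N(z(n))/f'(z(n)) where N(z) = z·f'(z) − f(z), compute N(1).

f'(z) = −6z^2 + 12z − 7.
N(z) = z·f'(z) − f(z) = z·(−6z^2 + 12z − 7) − (−2z^3 + 6z^2 − 7z + 6) = −4z^3 + 6z^2 − 6.
N(1) = −4.

−4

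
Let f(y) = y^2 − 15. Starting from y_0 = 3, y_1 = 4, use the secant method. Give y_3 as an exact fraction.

f(3) = −6, f(4) = 1. y_2 = 4 − 1·(4 − 3)/(1 − (−6)) = 27/7.
f(4) = 1, f(27/7) = −6/49. y_3 = (27/7) − (−6/49)·((27/7) − 4)/((−6/49) − 1) = 213/55.

213/55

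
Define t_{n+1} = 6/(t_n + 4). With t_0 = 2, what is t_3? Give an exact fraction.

t_1 = 6/(2 + 4) = 1.
t_2 = 6/(1 + 4) = 6/5.
t_3 = 6/(6/5 + 4) = 15/13.

15/13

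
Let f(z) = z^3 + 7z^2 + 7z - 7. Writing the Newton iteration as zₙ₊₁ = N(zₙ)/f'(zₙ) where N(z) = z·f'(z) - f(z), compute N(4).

f'(z) = 3z^2 + 14z + 7.
N(z) = z·f'(z) - f(z) = z·(3z^2 + 14z + 7) - (z^3 + 7z^2 + 7z - 7) = 2z^3 + 7z^2 + 7.
N(4) = 247.

247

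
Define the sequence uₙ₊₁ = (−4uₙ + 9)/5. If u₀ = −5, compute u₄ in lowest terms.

−911/625

u₁ = (−4·(−5) + 9)/5 = 29/5.
u₂ = (−4·(29/5) + 9)/5 = −71/25.
u₃ = (−4·(−71/25) + 9)/5 = 509/125.
u₄ = (−4·(509/125) + 9)/5 = −911/625.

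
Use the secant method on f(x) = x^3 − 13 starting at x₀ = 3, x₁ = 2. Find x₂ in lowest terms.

43/19

f(3) = 14, f(2) = −5. x₂ = 2 − (−5)·(2 − 3)/((−5) − 14) = 43/19.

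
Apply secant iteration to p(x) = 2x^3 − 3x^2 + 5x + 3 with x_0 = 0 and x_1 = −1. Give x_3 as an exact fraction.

−117/292

p(0) = 3, p(−1) = −7. x_2 = (−1) − (−7)·((−1) − 0)/((−7) − 3) = −3/10.
p(−1) = −7, p(−3/10) = 147/125. x_3 = (−3/10) − (147/125)·((−3/10) − (−1))/((147/125) − (−7)) = −117/292.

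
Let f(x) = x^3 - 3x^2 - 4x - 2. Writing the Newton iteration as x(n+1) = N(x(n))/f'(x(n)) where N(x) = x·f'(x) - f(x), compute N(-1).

-3

f'(x) = 3x^2 - 6x - 4.
N(x) = x·f'(x) - f(x) = x·(3x^2 - 6x - 4) - (x^3 - 3x^2 - 4x - 2) = 2x^3 - 3x^2 + 2.
N(-1) = -3.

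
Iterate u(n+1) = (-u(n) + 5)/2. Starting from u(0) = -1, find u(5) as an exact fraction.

7/4

u(1) = (-(-1) + 5)/2 = 3.
u(2) = (-3 + 5)/2 = 1.
u(3) = (-1 + 5)/2 = 2.
u(4) = (-2 + 5)/2 = 3/2.
u(5) = (-(3/2) + 5)/2 = 7/4.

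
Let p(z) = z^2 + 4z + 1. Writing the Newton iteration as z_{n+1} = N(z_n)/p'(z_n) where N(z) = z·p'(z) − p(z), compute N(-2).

p'(z) = 2z + 4.
N(z) = z·p'(z) − p(z) = z·(2z + 4) − (z^2 + 4z + 1) = z^2 − 1.
N(-2) = 3.

3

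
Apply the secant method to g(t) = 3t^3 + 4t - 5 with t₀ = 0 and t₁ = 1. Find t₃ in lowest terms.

g(0) = -5, g(1) = 2. t₂ = 1 - 2·(1 - 0)/(2 - (-5)) = 5/7.
g(1) = 2, g(5/7) = -360/343. t₃ = (5/7) - (-360/343)·((5/7) - 1)/((-360/343) - 2) = 425/523.

425/523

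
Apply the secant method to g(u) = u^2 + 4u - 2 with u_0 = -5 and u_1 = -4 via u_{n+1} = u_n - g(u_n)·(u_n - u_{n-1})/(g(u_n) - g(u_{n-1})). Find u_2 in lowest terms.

g(-5) = 3, g(-4) = -2. u_2 = (-4) - (-2)·((-4) - (-5))/((-2) - 3) = -22/5.

-22/5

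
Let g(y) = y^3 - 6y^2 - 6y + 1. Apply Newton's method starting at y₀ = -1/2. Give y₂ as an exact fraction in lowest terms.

g'(y) = 3y^2 - 12y - 6.
g(-1/2) = 19/8, g'(-1/2) = 3/4, so y₁ = (-1/2) - (19/8)/(3/4) = -11/3.
g(-11/3) = -2888/27, g'(-11/3) = 235/3, so y₂ = (-11/3) - (-2888/27)/(235/3) = -4867/2115.

-4867/2115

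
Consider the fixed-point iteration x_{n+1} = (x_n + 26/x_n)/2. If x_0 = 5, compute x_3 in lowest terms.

54100801/10610040

x_1 = (5 + 26/5)/2 = 51/10.
x_2 = (51/10 + 26/(51/10))/2 = 5201/1020.
x_3 = (5201/1020 + 26/(5201/1020))/2 = 54100801/10610040.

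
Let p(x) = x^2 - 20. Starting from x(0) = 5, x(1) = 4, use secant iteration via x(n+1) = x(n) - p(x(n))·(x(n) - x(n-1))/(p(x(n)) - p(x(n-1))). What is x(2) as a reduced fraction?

p(5) = 5, p(4) = -4. x(2) = 4 - (-4)·(4 - 5)/((-4) - 5) = 40/9.

40/9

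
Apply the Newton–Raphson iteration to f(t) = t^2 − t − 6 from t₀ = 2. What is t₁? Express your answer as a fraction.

10/3

f'(t) = 2t − 1.
f(2) = −4, f'(2) = 3, so t₁ = 2 − (−4)/3 = 10/3.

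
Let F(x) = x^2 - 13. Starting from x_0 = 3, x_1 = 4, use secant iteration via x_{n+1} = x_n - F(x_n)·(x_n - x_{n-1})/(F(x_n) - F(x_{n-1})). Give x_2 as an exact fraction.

25/7

F(3) = -4, F(4) = 3. x_2 = 4 - 3·(4 - 3)/(3 - (-4)) = 25/7.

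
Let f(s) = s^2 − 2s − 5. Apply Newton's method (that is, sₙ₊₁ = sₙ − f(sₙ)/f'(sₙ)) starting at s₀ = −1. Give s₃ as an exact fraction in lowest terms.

−2841/1960

f'(s) = 2s − 2.
f(−1) = −2, f'(−1) = −4, so s₁ = (−1) − (−2)/(−4) = −3/2.
f(−3/2) = 1/4, f'(−3/2) = −5, so s₂ = (−3/2) − (1/4)/(−5) = −29/20.
f(−29/20) = 1/400, f'(−29/20) = −49/10, so s₃ = (−29/20) − (1/400)/(−49/10) = −2841/1960.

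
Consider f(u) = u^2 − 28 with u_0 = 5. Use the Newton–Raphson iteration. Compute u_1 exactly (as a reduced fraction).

53/10

f'(u) = 2u.
f(5) = −3, f'(5) = 10, so u_1 = 5 − (−3)/10 = 53/10.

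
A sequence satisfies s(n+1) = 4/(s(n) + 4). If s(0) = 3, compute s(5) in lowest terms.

188/227

s(1) = 4/(3 + 4) = 4/7.
s(2) = 4/(4/7 + 4) = 7/8.
s(3) = 4/(7/8 + 4) = 32/39.
s(4) = 4/(32/39 + 4) = 39/47.
s(5) = 4/(39/47 + 4) = 188/227.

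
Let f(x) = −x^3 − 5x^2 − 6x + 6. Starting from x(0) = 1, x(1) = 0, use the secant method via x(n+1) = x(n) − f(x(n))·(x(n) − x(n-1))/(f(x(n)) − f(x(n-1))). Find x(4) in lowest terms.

f(1) = −6, f(0) = 6. x(2) = 0 − 6·(0 − 1)/(6 − (−6)) = 1/2.
f(0) = 6, f(1/2) = 13/8. x(3) = (1/2) − (13/8)·((1/2) − 0)/((13/8) − 6) = 24/35.
f(1/2) = 13/8, f(24/35) = −33774/42875. x(4) = (24/35) − (−33774/42875)·((24/35) − (1/2))/((−33774/42875) − (13/8)) = 39792/63659.

39792/63659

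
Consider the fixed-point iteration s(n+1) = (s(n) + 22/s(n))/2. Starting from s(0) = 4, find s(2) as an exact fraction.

s(1) = (4 + 22/4)/2 = 19/4.
s(2) = (19/4 + 22/(19/4))/2 = 713/152.

713/152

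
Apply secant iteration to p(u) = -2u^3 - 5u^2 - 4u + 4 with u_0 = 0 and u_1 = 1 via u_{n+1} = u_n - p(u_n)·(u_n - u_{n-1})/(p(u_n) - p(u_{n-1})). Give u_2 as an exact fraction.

4/11

p(0) = 4, p(1) = -7. u_2 = 1 - (-7)·(1 - 0)/((-7) - 4) = 4/11.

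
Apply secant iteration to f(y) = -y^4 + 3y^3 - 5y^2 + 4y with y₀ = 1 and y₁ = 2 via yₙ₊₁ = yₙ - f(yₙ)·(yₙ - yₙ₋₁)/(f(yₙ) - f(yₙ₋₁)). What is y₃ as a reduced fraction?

f(1) = 1, f(2) = -4. y₂ = 2 - (-4)·(2 - 1)/((-4) - 1) = 6/5.
f(2) = -4, f(6/5) = 444/625. y₃ = (6/5) - (444/625)·((6/5) - 2)/((444/625) - (-4)) = 243/184.

243/184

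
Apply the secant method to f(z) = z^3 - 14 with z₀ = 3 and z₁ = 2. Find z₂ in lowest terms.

f(3) = 13, f(2) = -6. z₂ = 2 - (-6)·(2 - 3)/((-6) - 13) = 44/19.

44/19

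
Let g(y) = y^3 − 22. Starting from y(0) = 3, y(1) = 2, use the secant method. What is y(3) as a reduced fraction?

g(3) = 5, g(2) = −14. y(2) = 2 − (−14)·(2 − 3)/((−14) − 5) = 52/19.
g(2) = −14, g(52/19) = −10290/6859. y(3) = (52/19) − (−10290/6859)·((52/19) − 2)/((−10290/6859) − (−14)) = 8651/3062.

8651/3062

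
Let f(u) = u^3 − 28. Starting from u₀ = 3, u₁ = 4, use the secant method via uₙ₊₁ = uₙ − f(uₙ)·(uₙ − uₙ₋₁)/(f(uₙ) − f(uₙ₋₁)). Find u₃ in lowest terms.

f(3) = −1, f(4) = 36. u₂ = 4 − 36·(4 − 3)/(36 − (−1)) = 112/37.
f(4) = 36, f(112/37) = −13356/50653. u₃ = (112/37) − (−13356/50653)·((112/37) − 4)/((−13356/50653) − 36) = 12901/4252.

12901/4252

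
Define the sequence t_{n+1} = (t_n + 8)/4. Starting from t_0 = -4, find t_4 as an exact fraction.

t_1 = ((-4) + 8)/4 = 1.
t_2 = (1 + 8)/4 = 9/4.
t_3 = ((9/4) + 8)/4 = 41/16.
t_4 = ((41/16) + 8)/4 = 169/64.

169/64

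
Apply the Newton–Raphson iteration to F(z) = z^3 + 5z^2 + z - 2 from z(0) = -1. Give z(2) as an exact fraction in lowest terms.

F'(z) = 3z^2 + 10z + 1.
F(-1) = 1, F'(-1) = -6, so z(1) = (-1) - 1/(-6) = -5/6.
F(-5/6) = 13/216, F'(-5/6) = -21/4, so z(2) = (-5/6) - (13/216)/(-21/4) = -466/567.

-466/567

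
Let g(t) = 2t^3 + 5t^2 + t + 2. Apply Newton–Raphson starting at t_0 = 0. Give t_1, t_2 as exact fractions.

t_1 = -2, t_2 = -14/5

g'(t) = 6t^2 + 10t + 1.
g(0) = 2, g'(0) = 1, so t_1 = 0 - 2/1 = -2.
g(-2) = 4, g'(-2) = 5, so t_2 = (-2) - 4/5 = -14/5.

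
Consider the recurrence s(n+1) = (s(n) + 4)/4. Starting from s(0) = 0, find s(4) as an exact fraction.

85/64

s(1) = (0 + 4)/4 = 1.
s(2) = (1 + 4)/4 = 5/4.
s(3) = ((5/4) + 4)/4 = 21/16.
s(4) = ((21/16) + 4)/4 = 85/64.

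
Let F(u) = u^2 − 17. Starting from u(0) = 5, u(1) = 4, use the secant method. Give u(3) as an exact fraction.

F(5) = 8, F(4) = −1. u(2) = 4 − (−1)·(4 − 5)/((−1) − 8) = 37/9.
F(4) = −1, F(37/9) = −8/81. u(3) = (37/9) − (−8/81)·((37/9) − 4)/((−8/81) − (−1)) = 301/73.

301/73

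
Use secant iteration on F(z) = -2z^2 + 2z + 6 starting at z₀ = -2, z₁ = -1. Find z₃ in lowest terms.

-17/13

F(-2) = -6, F(-1) = 2. z₂ = (-1) - 2·((-1) - (-2))/(2 - (-6)) = -5/4.
F(-1) = 2, F(-5/4) = 3/8. z₃ = (-5/4) - (3/8)·((-5/4) - (-1))/((3/8) - 2) = -17/13.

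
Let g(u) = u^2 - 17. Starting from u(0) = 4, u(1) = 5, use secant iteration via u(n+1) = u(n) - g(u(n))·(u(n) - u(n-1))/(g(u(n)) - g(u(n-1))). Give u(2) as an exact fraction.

37/9

g(4) = -1, g(5) = 8. u(2) = 5 - 8·(5 - 4)/(8 - (-1)) = 37/9.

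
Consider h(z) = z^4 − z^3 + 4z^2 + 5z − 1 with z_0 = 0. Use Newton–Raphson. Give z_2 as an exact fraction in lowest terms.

359/2035

h'(z) = 4z^3 − 3z^2 + 8z + 5.
h(0) = −1, h'(0) = 5, so z_1 = 0 − (−1)/5 = 1/5.
h(1/5) = 96/625, h'(1/5) = 814/125, so z_2 = (1/5) − (96/625)/(814/125) = 359/2035.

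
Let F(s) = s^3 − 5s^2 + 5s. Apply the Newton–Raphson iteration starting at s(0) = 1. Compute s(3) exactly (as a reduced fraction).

9396/6799

F'(s) = 3s^2 − 10s + 5.
F(1) = 1, F'(1) = −2, so s(1) = 1 − 1/(−2) = 3/2.
F(3/2) = −3/8, F'(3/2) = −13/4, so s(2) = (3/2) − (−3/8)/(−13/4) = 18/13.
F(18/13) = −18/2197, F'(18/13) = −523/169, so s(3) = (18/13) − (−18/2197)/(−523/169) = 9396/6799.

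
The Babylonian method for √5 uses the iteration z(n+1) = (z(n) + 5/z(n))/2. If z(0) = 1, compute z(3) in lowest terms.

47/21

z(1) = (1 + 5/1)/2 = 3.
z(2) = (3 + 5/3)/2 = 7/3.
z(3) = (7/3 + 5/(7/3))/2 = 47/21.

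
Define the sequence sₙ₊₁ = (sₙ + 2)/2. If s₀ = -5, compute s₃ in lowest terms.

s₁ = ((-5) + 2)/2 = -3/2.
s₂ = ((-3/2) + 2)/2 = 1/4.
s₃ = ((1/4) + 2)/2 = 9/8.

9/8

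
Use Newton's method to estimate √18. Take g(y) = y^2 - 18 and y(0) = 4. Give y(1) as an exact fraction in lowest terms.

g'(y) = 2y.
g(4) = -2, g'(4) = 8, so y(1) = 4 - (-2)/8 = 17/4.

17/4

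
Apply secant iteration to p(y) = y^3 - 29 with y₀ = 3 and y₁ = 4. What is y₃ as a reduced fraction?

157673/51397

p(3) = -2, p(4) = 35. y₂ = 4 - 35·(4 - 3)/(35 - (-2)) = 113/37.
p(4) = 35, p(113/37) = -26040/50653. y₃ = (113/37) - (-26040/50653)·((113/37) - 4)/((-26040/50653) - 35) = 157673/51397.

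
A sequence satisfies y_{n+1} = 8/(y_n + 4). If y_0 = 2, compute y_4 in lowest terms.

y_1 = 8/(2 + 4) = 4/3.
y_2 = 8/(4/3 + 4) = 3/2.
y_3 = 8/(3/2 + 4) = 16/11.
y_4 = 8/(16/11 + 4) = 22/15.

22/15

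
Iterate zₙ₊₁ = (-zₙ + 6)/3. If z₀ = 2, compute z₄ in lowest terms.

z₁ = (-2 + 6)/3 = 4/3.
z₂ = (-(4/3) + 6)/3 = 14/9.
z₃ = (-(14/9) + 6)/3 = 40/27.
z₄ = (-(40/27) + 6)/3 = 122/81.

122/81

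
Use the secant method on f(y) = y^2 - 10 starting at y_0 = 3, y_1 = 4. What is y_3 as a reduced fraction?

79/25

f(3) = -1, f(4) = 6. y_2 = 4 - 6·(4 - 3)/(6 - (-1)) = 22/7.
f(4) = 6, f(22/7) = -6/49. y_3 = (22/7) - (-6/49)·((22/7) - 4)/((-6/49) - 6) = 79/25.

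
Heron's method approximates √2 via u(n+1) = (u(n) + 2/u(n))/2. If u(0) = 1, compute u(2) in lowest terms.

17/12

u(1) = (1 + 2/1)/2 = 3/2.
u(2) = (3/2 + 2/(3/2))/2 = 17/12.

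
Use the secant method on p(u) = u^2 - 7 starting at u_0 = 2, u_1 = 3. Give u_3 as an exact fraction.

37/14

p(2) = -3, p(3) = 2. u_2 = 3 - 2·(3 - 2)/(2 - (-3)) = 13/5.
p(3) = 2, p(13/5) = -6/25. u_3 = (13/5) - (-6/25)·((13/5) - 3)/((-6/25) - 2) = 37/14.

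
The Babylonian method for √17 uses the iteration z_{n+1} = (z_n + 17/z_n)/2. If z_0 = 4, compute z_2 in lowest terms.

z_1 = (4 + 17/4)/2 = 33/8.
z_2 = (33/8 + 17/(33/8))/2 = 2177/528.

2177/528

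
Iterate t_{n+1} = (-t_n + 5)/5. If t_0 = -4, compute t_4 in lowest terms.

516/625

t_1 = (-(-4) + 5)/5 = 9/5.
t_2 = (-(9/5) + 5)/5 = 16/25.
t_3 = (-(16/25) + 5)/5 = 109/125.
t_4 = (-(109/125) + 5)/5 = 516/625.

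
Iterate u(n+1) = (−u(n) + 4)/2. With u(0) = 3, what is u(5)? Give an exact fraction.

41/32

u(1) = (−3 + 4)/2 = 1/2.
u(2) = (−(1/2) + 4)/2 = 7/4.
u(3) = (−(7/4) + 4)/2 = 9/8.
u(4) = (−(9/8) + 4)/2 = 23/16.
u(5) = (−(23/16) + 4)/2 = 41/32.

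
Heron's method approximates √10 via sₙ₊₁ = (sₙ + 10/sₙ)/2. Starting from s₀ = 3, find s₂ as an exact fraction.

721/228

s₁ = (3 + 10/3)/2 = 19/6.
s₂ = (19/6 + 10/(19/6))/2 = 721/228.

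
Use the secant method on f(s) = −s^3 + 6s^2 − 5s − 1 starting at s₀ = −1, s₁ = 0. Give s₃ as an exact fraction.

−144/793

f(−1) = 11, f(0) = −1. s₂ = 0 − (−1)·(0 − (−1))/((−1) − 11) = −1/12.
f(0) = −1, f(−1/12) = −935/1728. s₃ = (−1/12) − (−935/1728)·((−1/12) − 0)/((−935/1728) − (−1)) = −144/793.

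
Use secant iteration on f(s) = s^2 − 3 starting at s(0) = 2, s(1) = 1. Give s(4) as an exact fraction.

f(2) = 1, f(1) = −2. s(2) = 1 − (−2)·(1 − 2)/((−2) − 1) = 5/3.
f(1) = −2, f(5/3) = −2/9. s(3) = (5/3) − (−2/9)·((5/3) − 1)/((−2/9) − (−2)) = 7/4.
f(5/3) = −2/9, f(7/4) = 1/16. s(4) = (7/4) − (1/16)·((7/4) − (5/3))/((1/16) − (−2/9)) = 71/41.

71/41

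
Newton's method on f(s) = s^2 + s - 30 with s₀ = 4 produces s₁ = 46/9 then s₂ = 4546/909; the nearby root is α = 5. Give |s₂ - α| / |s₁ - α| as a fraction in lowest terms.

1/101

s₁ - α = 46/9 - 5 = 1/9, so |s₁ - α| = 1/9.
s₂ - α = 4546/909 - 5 = 1/909, so |s₂ - α| = 1/909.
Ratio = (1/909) / (1/9) = 1/101.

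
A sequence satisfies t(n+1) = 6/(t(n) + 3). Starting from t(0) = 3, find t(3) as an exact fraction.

4/3

t(1) = 6/(3 + 3) = 1.
t(2) = 6/(1 + 3) = 3/2.
t(3) = 6/(3/2 + 3) = 4/3.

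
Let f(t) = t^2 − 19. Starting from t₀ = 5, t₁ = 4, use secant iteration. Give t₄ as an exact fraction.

1421/326

f(5) = 6, f(4) = −3. t₂ = 4 − (−3)·(4 − 5)/((−3) − 6) = 13/3.
f(4) = −3, f(13/3) = −2/9. t₃ = (13/3) − (−2/9)·((13/3) − 4)/((−2/9) − (−3)) = 109/25.
f(13/3) = −2/9, f(109/25) = 6/625. t₄ = (109/25) − (6/625)·((109/25) − (13/3))/((6/625) − (−2/9)) = 1421/326.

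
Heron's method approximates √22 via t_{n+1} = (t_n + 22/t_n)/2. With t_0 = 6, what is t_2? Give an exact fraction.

t_1 = (6 + 22/6)/2 = 29/6.
t_2 = (29/6 + 22/(29/6))/2 = 1633/348.

1633/348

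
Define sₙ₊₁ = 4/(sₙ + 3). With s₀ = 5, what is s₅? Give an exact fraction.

460/461

s₁ = 4/(5 + 3) = 1/2.
s₂ = 4/(1/2 + 3) = 8/7.
s₃ = 4/(8/7 + 3) = 28/29.
s₄ = 4/(28/29 + 3) = 116/115.
s₅ = 4/(116/115 + 3) = 460/461.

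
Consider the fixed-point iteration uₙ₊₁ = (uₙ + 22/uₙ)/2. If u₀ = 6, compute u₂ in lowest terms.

1633/348

u₁ = (6 + 22/6)/2 = 29/6.
u₂ = (29/6 + 22/(29/6))/2 = 1633/348.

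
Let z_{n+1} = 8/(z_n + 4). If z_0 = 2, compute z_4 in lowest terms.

z_1 = 8/(2 + 4) = 4/3.
z_2 = 8/(4/3 + 4) = 3/2.
z_3 = 8/(3/2 + 4) = 16/11.
z_4 = 8/(16/11 + 4) = 22/15.

22/15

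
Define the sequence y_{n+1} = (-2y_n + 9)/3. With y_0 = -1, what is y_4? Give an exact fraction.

101/81

y_1 = (-2·(-1) + 9)/3 = 11/3.
y_2 = (-2·(11/3) + 9)/3 = 5/9.
y_3 = (-2·(5/9) + 9)/3 = 71/27.
y_4 = (-2·(71/27) + 9)/3 = 101/81.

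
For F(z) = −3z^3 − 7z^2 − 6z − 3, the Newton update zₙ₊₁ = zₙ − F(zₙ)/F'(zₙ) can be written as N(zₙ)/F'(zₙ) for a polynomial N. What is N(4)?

−493

F'(z) = −9z^2 − 14z − 6.
N(z) = z·F'(z) − F(z) = z·(−9z^2 − 14z − 6) − (−3z^3 − 7z^2 − 6z − 3) = −6z^3 − 7z^2 + 3.
N(4) = −493.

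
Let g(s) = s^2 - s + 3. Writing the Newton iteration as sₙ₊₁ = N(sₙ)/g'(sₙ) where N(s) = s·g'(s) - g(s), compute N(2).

1

g'(s) = 2s - 1.
N(s) = s·g'(s) - g(s) = s·(2s - 1) - (s^2 - s + 3) = s^2 - 3.
N(2) = 1.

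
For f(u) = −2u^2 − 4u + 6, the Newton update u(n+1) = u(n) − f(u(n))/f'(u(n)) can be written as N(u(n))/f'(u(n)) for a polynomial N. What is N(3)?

−24

f'(u) = −4u − 4.
N(u) = u·f'(u) − f(u) = u·(−4u − 4) − (−2u^2 − 4u + 6) = −2u^2 − 6.
N(3) = −24.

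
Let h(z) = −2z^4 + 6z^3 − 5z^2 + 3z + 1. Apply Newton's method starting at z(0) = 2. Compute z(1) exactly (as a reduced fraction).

h'(z) = −8z^3 + 18z^2 − 10z + 3.
h(2) = 3, h'(2) = −9, so z(1) = 2 − 3/(−9) = 7/3.

7/3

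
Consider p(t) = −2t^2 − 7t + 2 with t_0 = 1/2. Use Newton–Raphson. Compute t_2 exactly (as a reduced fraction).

p'(t) = −4t − 7.
p(1/2) = −2, p'(1/2) = −9, so t_1 = (1/2) − (−2)/(−9) = 5/18.
p(5/18) = −8/81, p'(5/18) = −73/9, so t_2 = (5/18) − (−8/81)/(−73/9) = 349/1314.

349/1314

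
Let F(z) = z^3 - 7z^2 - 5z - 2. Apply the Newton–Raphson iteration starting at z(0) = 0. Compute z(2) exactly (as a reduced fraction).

94/135

F'(z) = 3z^2 - 14z - 5.
F(0) = -2, F'(0) = -5, so z(1) = 0 - (-2)/(-5) = -2/5.
F(-2/5) = -148/125, F'(-2/5) = 27/25, so z(2) = (-2/5) - (-148/125)/(27/25) = 94/135.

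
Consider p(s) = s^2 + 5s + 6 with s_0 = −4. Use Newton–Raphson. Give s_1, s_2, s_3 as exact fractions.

p'(s) = 2s + 5.
p(−4) = 2, p'(−4) = −3, so s_1 = (−4) − 2/(−3) = −10/3.
p(−10/3) = 4/9, p'(−10/3) = −5/3, so s_2 = (−10/3) − (4/9)/(−5/3) = −46/15.
p(−46/15) = 16/225, p'(−46/15) = −17/15, so s_3 = (−46/15) − (16/225)/(−17/15) = −766/255.

s_1 = −10/3, s_2 = −46/15, s_3 = −766/255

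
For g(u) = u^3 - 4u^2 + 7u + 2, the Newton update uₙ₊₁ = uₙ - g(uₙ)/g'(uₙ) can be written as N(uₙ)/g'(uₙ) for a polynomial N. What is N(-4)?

-194

g'(u) = 3u^2 - 8u + 7.
N(u) = u·g'(u) - g(u) = u·(3u^2 - 8u + 7) - (u^3 - 4u^2 + 7u + 2) = 2u^3 - 4u^2 - 2.
N(-4) = -194.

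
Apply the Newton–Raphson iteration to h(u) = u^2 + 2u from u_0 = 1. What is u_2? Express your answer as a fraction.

1/40

h'(u) = 2u + 2.
h(1) = 3, h'(1) = 4, so u_1 = 1 - 3/4 = 1/4.
h(1/4) = 9/16, h'(1/4) = 5/2, so u_2 = (1/4) - (9/16)/(5/2) = 1/40.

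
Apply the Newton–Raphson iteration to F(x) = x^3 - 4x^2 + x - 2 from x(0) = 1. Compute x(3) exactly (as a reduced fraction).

F'(x) = 3x^2 - 8x + 1.
F(1) = -4, F'(1) = -4, so x(1) = 1 - (-4)/(-4) = 0.
F(0) = -2, F'(0) = 1, so x(2) = 0 - (-2)/1 = 2.
F(2) = -8, F'(2) = -3, so x(3) = 2 - (-8)/(-3) = -2/3.

-2/3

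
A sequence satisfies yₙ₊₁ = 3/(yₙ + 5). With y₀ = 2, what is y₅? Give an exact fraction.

y₁ = 3/(2 + 5) = 3/7.
y₂ = 3/(3/7 + 5) = 21/38.
y₃ = 3/(21/38 + 5) = 114/211.
y₄ = 3/(114/211 + 5) = 633/1169.
y₅ = 3/(633/1169 + 5) = 3507/6478.

3507/6478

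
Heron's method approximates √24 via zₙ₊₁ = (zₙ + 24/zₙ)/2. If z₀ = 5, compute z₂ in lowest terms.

4801/980

z₁ = (5 + 24/5)/2 = 49/10.
z₂ = (49/10 + 24/(49/10))/2 = 4801/980.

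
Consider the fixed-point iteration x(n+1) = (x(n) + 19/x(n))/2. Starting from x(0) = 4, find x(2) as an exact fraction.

x(1) = (4 + 19/4)/2 = 35/8.
x(2) = (35/8 + 19/(35/8))/2 = 2441/560.

2441/560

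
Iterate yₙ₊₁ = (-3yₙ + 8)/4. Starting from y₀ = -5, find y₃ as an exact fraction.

y₁ = (-3·(-5) + 8)/4 = 23/4.
y₂ = (-3·(23/4) + 8)/4 = -37/16.
y₃ = (-3·(-37/16) + 8)/4 = 239/64.

239/64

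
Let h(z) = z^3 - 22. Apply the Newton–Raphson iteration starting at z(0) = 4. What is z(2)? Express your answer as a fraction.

h'(z) = 3z^2.
h(4) = 42, h'(4) = 48, so z(1) = 4 - 42/48 = 25/8.
h(25/8) = 4361/512, h'(25/8) = 1875/64, so z(2) = (25/8) - (4361/512)/(1875/64) = 21257/7500.

21257/7500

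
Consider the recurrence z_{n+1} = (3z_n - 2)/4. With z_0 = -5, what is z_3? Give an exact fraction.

-209/64

z_1 = (3·(-5) - 2)/4 = -17/4.
z_2 = (3·(-17/4) - 2)/4 = -59/16.
z_3 = (3·(-59/16) - 2)/4 = -209/64.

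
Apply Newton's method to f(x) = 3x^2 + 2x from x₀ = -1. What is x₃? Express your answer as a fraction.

f'(x) = 6x + 2.
f(-1) = 1, f'(-1) = -4, so x₁ = (-1) - 1/(-4) = -3/4.
f(-3/4) = 3/16, f'(-3/4) = -5/2, so x₂ = (-3/4) - (3/16)/(-5/2) = -27/40.
f(-27/40) = 27/1600, f'(-27/40) = -41/20, so x₃ = (-27/40) - (27/1600)/(-41/20) = -2187/3280.

-2187/3280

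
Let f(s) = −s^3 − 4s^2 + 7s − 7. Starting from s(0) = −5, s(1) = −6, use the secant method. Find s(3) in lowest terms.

−397894/72449

f(−5) = −17, f(−6) = 23. s(2) = (−6) − 23·((−6) − (−5))/(23 − (−17)) = −217/40.
f(−6) = 23, f(−217/40) = −194327/64000. s(3) = (−217/40) − (−194327/64000)·((−217/40) − (−6))/((−194327/64000) − 23) = −397894/72449.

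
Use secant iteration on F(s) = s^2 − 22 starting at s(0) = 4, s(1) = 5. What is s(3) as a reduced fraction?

F(4) = −6, F(5) = 3. s(2) = 5 − 3·(5 − 4)/(3 − (−6)) = 14/3.
F(5) = 3, F(14/3) = −2/9. s(3) = (14/3) − (−2/9)·((14/3) − 5)/((−2/9) − 3) = 136/29.

136/29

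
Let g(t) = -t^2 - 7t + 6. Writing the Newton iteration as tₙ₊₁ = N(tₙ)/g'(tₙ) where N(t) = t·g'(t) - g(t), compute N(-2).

g'(t) = -2t - 7.
N(t) = t·g'(t) - g(t) = t·(-2t - 7) - (-t^2 - 7t + 6) = -t^2 - 6.
N(-2) = -10.

-10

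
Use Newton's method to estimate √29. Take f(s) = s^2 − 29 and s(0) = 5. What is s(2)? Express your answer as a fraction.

f'(s) = 2s.
f(5) = −4, f'(5) = 10, so s(1) = 5 − (−4)/10 = 27/5.
f(27/5) = 4/25, f'(27/5) = 54/5, so s(2) = (27/5) − (4/25)/(54/5) = 727/135.

727/135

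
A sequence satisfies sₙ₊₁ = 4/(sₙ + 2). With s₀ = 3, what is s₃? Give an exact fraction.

s₁ = 4/(3 + 2) = 4/5.
s₂ = 4/(4/5 + 2) = 10/7.
s₃ = 4/(10/7 + 2) = 7/6.

7/6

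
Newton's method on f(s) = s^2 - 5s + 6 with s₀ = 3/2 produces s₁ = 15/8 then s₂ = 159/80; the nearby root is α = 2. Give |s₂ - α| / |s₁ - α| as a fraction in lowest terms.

1/10

s₁ - α = 15/8 - 2 = -1/8, so |s₁ - α| = 1/8.
s₂ - α = 159/80 - 2 = -1/80, so |s₂ - α| = 1/80.
Ratio = (1/80) / (1/8) = 1/10.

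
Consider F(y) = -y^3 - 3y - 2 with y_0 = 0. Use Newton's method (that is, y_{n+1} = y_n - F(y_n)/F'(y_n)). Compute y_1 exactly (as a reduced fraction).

F'(y) = -3y^2 - 3.
F(0) = -2, F'(0) = -3, so y_1 = 0 - (-2)/(-3) = -2/3.

-2/3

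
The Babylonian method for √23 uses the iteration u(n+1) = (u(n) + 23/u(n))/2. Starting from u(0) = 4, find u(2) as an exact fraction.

2993/624

u(1) = (4 + 23/4)/2 = 39/8.
u(2) = (39/8 + 23/(39/8))/2 = 2993/624.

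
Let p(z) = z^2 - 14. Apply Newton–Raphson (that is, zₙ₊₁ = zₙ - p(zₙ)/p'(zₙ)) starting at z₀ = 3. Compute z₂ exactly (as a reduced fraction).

1033/276

p'(z) = 2z.
p(3) = -5, p'(3) = 6, so z₁ = 3 - (-5)/6 = 23/6.
p(23/6) = 25/36, p'(23/6) = 23/3, so z₂ = (23/6) - (25/36)/(23/3) = 1033/276.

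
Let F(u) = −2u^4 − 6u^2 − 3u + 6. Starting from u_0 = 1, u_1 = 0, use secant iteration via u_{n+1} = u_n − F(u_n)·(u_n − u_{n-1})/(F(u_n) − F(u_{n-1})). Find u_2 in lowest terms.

F(1) = −5, F(0) = 6. u_2 = 0 − 6·(0 − 1)/(6 − (−5)) = 6/11.

6/11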